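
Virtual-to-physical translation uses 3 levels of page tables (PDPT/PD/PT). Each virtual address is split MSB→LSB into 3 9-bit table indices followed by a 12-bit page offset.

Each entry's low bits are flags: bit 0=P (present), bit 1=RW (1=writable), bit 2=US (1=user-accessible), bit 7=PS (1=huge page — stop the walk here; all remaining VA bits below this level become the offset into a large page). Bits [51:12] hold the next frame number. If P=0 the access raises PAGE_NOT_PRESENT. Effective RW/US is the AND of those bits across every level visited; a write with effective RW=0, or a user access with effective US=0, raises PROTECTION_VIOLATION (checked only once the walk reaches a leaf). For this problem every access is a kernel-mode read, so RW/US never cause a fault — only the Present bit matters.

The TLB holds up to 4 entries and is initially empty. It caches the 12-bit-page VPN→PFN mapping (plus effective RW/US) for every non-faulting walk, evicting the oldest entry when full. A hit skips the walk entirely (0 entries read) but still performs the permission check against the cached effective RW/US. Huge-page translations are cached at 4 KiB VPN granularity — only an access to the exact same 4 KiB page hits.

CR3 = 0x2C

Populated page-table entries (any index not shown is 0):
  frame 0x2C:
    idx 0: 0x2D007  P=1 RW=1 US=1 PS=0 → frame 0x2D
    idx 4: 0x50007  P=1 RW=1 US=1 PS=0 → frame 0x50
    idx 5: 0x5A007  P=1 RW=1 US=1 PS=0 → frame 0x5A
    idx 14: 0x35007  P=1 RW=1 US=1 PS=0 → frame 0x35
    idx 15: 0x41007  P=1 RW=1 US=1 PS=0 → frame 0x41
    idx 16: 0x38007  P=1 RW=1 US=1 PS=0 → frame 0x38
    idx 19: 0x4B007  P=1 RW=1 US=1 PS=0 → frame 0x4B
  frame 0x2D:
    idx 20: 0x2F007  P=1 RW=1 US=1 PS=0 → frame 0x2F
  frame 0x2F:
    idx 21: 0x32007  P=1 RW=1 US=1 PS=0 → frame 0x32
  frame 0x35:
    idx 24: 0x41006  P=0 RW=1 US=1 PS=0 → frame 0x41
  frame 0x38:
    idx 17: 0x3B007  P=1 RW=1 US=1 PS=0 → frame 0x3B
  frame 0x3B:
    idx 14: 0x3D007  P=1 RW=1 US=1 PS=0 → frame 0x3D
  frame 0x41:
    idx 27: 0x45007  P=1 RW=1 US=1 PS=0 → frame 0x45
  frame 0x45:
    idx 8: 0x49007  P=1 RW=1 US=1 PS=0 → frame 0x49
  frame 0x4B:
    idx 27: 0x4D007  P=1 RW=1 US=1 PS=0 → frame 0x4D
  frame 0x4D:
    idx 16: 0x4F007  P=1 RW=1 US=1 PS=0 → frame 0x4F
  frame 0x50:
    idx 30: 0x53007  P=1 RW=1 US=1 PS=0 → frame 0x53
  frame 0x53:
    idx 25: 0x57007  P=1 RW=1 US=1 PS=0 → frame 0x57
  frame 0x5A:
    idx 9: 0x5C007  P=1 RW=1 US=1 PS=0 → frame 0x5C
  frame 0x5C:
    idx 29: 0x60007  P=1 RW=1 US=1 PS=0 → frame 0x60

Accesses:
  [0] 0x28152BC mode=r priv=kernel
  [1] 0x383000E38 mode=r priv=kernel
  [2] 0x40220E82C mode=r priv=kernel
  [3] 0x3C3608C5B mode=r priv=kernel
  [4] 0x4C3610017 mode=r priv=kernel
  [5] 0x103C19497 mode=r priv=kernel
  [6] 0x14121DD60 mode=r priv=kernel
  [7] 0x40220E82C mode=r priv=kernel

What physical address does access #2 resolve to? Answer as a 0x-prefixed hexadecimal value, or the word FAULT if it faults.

Per-access translation:
#0 VA=0x28152BC (r,kernel):
  L0: frame=0x2C idx=0 entry=0x2D007 [P=1 RW=1 US=1 PS=0]
  L1: frame=0x2D idx=20 entry=0x2F007 [P=1 RW=1 US=1 PS=0]
  L2: frame=0x2F idx=21 entry=0x32007 [P=1 RW=1 US=1 PS=0]
  ✓ 0x322BC  — 3 lookups
#1 VA=0x383000E38 (r,kernel):
  L0: frame=0x2C idx=14 entry=0x35007 [P=1 RW=1 US=1 PS=0]
  L1: frame=0x35 idx=24 entry=0x41006 [P=0 RW=1 US=1 PS=0]
  → PAGE_NOT_PRESENT  (2 entries read)
#2 VA=0x40220E82C (r,kernel):
  L0: frame=0x2C idx=16 entry=0x38007 [P=1 RW=1 US=1 PS=0]
  L1: frame=0x38 idx=17 entry=0x3B007 [P=1 RW=1 US=1 PS=0]
  L2: frame=0x3B idx=14 entry=0x3D007 [P=1 RW=1 US=1 PS=0]
  ✓ 0x3D82C  — 3 lookups
#3 VA=0x3C3608C5B (r,kernel):
  L0: frame=0x2C idx=15 entry=0x41007 [P=1 RW=1 US=1 PS=0]
  L1: frame=0x41 idx=27 entry=0x45007 [P=1 RW=1 US=1 PS=0]
  L2: frame=0x45 idx=8 entry=0x49007 [P=1 RW=1 US=1 PS=0]
  ✓ 0x49C5B  — 3 lookups
#4 VA=0x4C3610017 (r,kernel):
  L0: frame=0x2C idx=19 entry=0x4B007 [P=1 RW=1 US=1 PS=0]
  L1: frame=0x4B idx=27 entry=0x4D007 [P=1 RW=1 US=1 PS=0]
  L2: frame=0x4D idx=16 entry=0x4F007 [P=1 RW=1 US=1 PS=0]
  ✓ 0x4F017  — 3 lookups
#5 VA=0x103C19497 (r,kernel):
  L0: frame=0x2C idx=4 entry=0x50007 [P=1 RW=1 US=1 PS=0]
  L1: frame=0x50 idx=30 entry=0x53007 [P=1 RW=1 US=1 PS=0]
  L2: frame=0x53 idx=25 entry=0x57007 [P=1 RW=1 US=1 PS=0]
  ✓ 0x57497  — 3 lookups
#6 VA=0x14121DD60 (r,kernel):
  L0: frame=0x2C idx=5 entry=0x5A007 [P=1 RW=1 US=1 PS=0]
  L1: frame=0x5A idx=9 entry=0x5C007 [P=1 RW=1 US=1 PS=0]
  L2: frame=0x5C idx=29 entry=0x60007 [P=1 RW=1 US=1 PS=0]
  ✓ 0x60D60  — 3 lookups
#7 VA=0x40220E82C (r,kernel):
  L0: frame=0x2C idx=16 entry=0x38007 [P=1 RW=1 US=1 PS=0]
  L1: frame=0x38 idx=17 entry=0x3B007 [P=1 RW=1 US=1 PS=0]
  L2: frame=0x3B idx=14 entry=0x3D007 [P=1 RW=1 US=1 PS=0]
  ✓ 0x3D82C  — 3 lookups

Access #2 PA: 0x3D82C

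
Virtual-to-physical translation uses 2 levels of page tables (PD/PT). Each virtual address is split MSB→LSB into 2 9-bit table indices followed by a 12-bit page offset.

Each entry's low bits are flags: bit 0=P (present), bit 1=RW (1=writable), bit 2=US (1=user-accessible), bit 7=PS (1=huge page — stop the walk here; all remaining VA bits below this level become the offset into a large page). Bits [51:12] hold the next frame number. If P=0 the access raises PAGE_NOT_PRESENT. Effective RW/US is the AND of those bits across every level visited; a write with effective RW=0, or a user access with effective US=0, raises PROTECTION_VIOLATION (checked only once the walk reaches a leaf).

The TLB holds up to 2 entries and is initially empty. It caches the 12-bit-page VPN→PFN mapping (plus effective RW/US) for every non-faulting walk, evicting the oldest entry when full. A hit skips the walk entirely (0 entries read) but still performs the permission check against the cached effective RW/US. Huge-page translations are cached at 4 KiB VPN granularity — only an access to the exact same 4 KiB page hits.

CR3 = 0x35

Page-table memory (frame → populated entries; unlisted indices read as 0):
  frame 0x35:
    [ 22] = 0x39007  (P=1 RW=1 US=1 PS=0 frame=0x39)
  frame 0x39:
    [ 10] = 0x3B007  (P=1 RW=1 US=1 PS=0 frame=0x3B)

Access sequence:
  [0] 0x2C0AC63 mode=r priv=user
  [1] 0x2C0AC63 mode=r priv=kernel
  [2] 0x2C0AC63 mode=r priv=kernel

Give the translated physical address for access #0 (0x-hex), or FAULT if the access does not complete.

Trace:
#0 VA=0x2C0AC63 (r,user):
  L0 @0x35[22] → 0x39007  P=1,RW=1,US=1,PS=0
  L1 @0x39[10] → 0x3B007  P=1,RW=1,US=1,PS=0
  → PA=0x3BC63  (2 entries read)
#1 VA=0x2C0AC63 (r,kernel):
  TLB hit vpn=0x2C0A → PA=0x3BC63
#2 VA=0x2C0AC63 (r,kernel):
  TLB hit vpn=0x2C0A → PA=0x3BC63

Access #0 PA: 0x3BC63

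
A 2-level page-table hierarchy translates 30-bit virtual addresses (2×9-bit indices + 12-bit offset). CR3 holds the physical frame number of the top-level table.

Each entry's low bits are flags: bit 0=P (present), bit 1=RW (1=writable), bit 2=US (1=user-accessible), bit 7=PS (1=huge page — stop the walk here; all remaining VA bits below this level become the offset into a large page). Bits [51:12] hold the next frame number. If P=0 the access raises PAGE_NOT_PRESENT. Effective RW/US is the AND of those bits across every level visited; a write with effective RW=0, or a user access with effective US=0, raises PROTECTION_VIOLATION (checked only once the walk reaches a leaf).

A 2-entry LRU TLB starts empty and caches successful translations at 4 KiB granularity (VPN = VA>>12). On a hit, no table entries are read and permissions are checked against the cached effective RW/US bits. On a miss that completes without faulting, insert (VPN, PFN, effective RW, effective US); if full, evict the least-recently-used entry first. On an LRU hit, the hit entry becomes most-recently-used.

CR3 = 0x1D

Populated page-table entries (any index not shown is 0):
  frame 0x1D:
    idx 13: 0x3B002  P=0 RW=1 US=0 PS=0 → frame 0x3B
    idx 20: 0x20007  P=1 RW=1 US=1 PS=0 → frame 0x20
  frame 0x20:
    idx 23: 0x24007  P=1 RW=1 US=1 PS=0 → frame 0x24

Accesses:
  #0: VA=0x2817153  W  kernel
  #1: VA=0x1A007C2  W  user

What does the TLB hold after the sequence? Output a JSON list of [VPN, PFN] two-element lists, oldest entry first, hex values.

Per-access translation:
#0 VA=0x2817153 (w,kernel):
  L0: frame=0x1D idx=20 entry=0x20007 [P=1 RW=1 US=1 PS=0]
  L1: frame=0x20 idx=23 entry=0x24007 [P=1 RW=1 US=1 PS=0]
  ⇒ phys 0x24153  [2 reads]
#1 VA=0x1A007C2 (w,user):
  L0: frame=0x1D idx=13 entry=0x3B002 [P=0 RW=1 US=0 PS=0]
  ✗ PAGE_NOT_PRESENT  [1 reads]

TLB: [["0x2817", "0x24"]]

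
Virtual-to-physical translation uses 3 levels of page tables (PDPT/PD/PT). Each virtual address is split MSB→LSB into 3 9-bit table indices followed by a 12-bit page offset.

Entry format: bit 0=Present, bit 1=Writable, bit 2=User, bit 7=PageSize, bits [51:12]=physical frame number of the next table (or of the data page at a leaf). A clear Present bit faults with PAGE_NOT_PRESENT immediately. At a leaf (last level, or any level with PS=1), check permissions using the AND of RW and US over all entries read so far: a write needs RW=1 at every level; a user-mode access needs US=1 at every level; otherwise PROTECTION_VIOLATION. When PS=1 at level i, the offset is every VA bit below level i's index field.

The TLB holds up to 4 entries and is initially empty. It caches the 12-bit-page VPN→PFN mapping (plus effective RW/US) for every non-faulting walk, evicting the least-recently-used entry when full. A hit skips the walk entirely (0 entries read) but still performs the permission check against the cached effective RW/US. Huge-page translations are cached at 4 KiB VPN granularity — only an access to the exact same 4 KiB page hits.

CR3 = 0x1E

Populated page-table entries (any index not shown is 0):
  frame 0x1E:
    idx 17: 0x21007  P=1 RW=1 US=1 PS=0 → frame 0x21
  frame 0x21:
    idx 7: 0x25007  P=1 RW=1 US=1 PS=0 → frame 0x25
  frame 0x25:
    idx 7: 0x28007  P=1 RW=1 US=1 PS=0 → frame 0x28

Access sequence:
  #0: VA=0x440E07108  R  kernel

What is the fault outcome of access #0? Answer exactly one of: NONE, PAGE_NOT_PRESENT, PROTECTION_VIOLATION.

Walk each access:
#0 VA=0x440E07108 (r,kernel):
  L0 @0x1E[17] → 0x21007  P=1,RW=1,US=1,PS=0
  L1 @0x21[7] → 0x25007  P=1,RW=1,US=1,PS=0
  L2 @0x25[7] → 0x28007  P=1,RW=1,US=1,PS=0
  ✓ 0x28108  — 3 lookups

Access #0 fault: NONE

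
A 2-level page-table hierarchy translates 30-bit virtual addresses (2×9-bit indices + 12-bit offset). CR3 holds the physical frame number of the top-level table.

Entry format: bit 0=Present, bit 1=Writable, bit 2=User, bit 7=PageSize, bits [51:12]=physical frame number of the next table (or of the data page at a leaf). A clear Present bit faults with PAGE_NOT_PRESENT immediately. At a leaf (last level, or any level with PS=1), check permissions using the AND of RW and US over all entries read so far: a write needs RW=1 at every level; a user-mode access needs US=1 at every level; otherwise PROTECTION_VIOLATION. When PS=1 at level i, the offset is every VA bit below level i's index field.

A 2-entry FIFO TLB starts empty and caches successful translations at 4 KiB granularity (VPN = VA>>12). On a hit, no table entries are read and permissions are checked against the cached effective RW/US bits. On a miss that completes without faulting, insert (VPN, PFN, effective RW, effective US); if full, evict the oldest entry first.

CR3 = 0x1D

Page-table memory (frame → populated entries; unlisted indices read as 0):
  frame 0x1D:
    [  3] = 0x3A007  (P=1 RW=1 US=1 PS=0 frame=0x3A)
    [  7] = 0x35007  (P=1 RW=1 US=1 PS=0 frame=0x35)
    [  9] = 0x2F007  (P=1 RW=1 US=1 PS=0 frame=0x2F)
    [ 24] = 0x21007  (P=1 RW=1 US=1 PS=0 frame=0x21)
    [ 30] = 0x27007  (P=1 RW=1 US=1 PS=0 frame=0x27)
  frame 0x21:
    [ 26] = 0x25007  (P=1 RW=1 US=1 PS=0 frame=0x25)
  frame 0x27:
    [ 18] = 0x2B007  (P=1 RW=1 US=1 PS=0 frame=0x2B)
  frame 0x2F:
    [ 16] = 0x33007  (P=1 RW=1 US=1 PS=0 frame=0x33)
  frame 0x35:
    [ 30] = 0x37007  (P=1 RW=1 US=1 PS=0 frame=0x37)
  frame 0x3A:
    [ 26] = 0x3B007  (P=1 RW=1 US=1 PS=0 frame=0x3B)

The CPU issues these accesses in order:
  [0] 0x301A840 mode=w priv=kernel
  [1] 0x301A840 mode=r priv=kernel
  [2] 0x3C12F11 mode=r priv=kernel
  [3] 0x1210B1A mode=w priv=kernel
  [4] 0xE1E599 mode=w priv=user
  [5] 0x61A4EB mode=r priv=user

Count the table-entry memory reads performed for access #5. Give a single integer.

Trace:
#0 VA=0x301A840 (w,kernel):
  [0] read 0x1D idx=24: raw=0x21007 flags P=1 W=1 U=1 S=0
  [1] read 0x21 idx=26: raw=0x25007 flags P=1 W=1 U=1 S=0
  ✓ 0x25840  — 2 lookups
#1 VA=0x301A840 (r,kernel):
  TLB hit vpn=0x301A → PA=0x25840
#2 VA=0x3C12F11 (r,kernel):
  [0] read 0x1D idx=30: raw=0x27007 flags P=1 W=1 U=1 S=0
  [1] read 0x27 idx=18: raw=0x2B007 flags P=1 W=1 U=1 S=0
  ✓ 0x2BF11  — 2 lookups
#3 VA=0x1210B1A (w,kernel):
  [0] read 0x1D idx=9: raw=0x2F007 flags P=1 W=1 U=1 S=0
  [1] read 0x2F idx=16: raw=0x33007 flags P=1 W=1 U=1 S=0
  ✓ 0x33B1A  — 2 lookups
#4 VA=0xE1E599 (w,user):
  [0] read 0x1D idx=7: raw=0x35007 flags P=1 W=1 U=1 S=0
  [1] read 0x35 idx=30: raw=0x37007 flags P=1 W=1 U=1 S=0
  ✓ 0x37599  — 2 lookups
#5 VA=0x61A4EB (r,user):
  [0] read 0x1D idx=3: raw=0x3A007 flags P=1 W=1 U=1 S=0
  [1] read 0x3A idx=26: raw=0x3B007 flags P=1 W=1 U=1 S=0
  ✓ 0x3B4EB  — 2 lookups

Entries read for #5: 2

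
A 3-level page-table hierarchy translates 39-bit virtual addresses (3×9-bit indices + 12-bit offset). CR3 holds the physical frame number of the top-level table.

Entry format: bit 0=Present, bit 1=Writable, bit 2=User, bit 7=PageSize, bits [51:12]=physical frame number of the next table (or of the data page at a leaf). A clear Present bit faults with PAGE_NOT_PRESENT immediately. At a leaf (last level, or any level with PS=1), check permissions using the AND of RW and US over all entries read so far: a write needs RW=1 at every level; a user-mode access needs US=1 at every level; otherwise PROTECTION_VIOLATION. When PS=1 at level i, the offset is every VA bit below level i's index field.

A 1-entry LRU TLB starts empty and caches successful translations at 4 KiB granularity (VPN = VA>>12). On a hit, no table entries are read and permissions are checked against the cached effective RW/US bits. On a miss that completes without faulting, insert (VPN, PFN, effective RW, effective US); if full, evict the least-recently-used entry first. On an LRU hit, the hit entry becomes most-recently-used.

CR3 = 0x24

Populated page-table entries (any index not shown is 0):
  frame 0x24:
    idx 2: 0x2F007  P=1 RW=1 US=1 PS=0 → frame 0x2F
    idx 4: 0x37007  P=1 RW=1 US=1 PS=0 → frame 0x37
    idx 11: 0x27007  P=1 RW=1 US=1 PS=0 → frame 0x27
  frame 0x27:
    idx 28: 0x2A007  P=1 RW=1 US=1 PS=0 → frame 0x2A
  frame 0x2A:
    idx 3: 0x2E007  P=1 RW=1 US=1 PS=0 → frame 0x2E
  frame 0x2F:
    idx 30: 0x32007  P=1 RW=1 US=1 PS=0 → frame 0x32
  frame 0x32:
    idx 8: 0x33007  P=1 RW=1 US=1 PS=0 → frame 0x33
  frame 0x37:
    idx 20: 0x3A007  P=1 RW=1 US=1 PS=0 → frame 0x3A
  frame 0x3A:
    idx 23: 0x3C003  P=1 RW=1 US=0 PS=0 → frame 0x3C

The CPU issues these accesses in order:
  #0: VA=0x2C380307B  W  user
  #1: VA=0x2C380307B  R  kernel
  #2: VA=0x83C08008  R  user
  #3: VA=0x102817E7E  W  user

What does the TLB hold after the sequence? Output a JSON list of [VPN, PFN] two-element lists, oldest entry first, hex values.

Trace:
#0 VA=0x2C380307B (w,user):
  [0] read 0x24 idx=11: raw=0x27007 flags P=1 W=1 U=1 S=0
  [1] read 0x27 idx=28: raw=0x2A007 flags P=1 W=1 U=1 S=0
  [2] read 0x2A idx=3: raw=0x2E007 flags P=1 W=1 U=1 S=0
  → PA=0x2E07B  (3 entries read)
#1 VA=0x2C380307B (r,kernel):
  TLB hit vpn=0x2C3803 → PA=0x2E07B
#2 VA=0x83C08008 (r,user):
  [0] read 0x24 idx=2: raw=0x2F007 flags P=1 W=1 U=1 S=0
  [1] read 0x2F idx=30: raw=0x32007 flags P=1 W=1 U=1 S=0
  [2] read 0x32 idx=8: raw=0x33007 flags P=1 W=1 U=1 S=0
  → PA=0x33008  (3 entries read)
#3 VA=0x102817E7E (w,user):
  [0] read 0x24 idx=4: raw=0x37007 flags P=1 W=1 U=1 S=0
  [1] read 0x37 idx=20: raw=0x3A007 flags P=1 W=1 U=1 S=0
  [2] read 0x3A idx=23: raw=0x3C003 flags P=1 W=1 U=0 S=0
  ⇒ fault: PROTECTION_VIOLATION  — 3 lookups

TLB: [["0x83C08", "0x33"]]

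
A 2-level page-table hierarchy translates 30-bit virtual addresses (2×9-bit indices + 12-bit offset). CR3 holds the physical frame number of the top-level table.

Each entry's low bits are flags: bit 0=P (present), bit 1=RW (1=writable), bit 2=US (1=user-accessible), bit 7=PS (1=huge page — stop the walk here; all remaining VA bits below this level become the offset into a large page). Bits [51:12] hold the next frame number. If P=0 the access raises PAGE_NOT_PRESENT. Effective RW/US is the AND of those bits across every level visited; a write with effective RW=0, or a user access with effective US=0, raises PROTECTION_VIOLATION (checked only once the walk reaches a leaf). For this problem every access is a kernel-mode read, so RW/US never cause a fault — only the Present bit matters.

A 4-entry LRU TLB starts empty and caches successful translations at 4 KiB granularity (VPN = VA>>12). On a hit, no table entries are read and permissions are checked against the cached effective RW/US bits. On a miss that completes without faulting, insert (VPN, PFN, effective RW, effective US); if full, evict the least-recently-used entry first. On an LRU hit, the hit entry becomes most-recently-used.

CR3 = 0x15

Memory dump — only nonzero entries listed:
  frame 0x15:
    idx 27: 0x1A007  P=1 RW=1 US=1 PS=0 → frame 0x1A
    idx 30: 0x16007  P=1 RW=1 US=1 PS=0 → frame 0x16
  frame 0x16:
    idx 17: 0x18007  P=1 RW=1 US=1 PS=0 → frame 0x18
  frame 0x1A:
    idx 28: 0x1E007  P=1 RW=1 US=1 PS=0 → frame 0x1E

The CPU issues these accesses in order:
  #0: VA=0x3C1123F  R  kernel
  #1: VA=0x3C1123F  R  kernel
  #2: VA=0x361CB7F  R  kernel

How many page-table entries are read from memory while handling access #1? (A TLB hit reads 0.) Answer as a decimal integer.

Trace:
#0 VA=0x3C1123F (r,kernel):
  L0: frame=0x15 idx=30 entry=0x16007 [P=1 RW=1 US=1 PS=0]
  L1: frame=0x16 idx=17 entry=0x18007 [P=1 RW=1 US=1 PS=0]
  ✓ 0x1823F  — 2 lookups
#1 VA=0x3C1123F (r,kernel):
  TLB hit vpn=0x3C11 → PA=0x1823F
#2 VA=0x361CB7F (r,kernel):
  L0: frame=0x15 idx=27 entry=0x1A007 [P=1 RW=1 US=1 PS=0]
  L1: frame=0x1A idx=28 entry=0x1E007 [P=1 RW=1 US=1 PS=0]
  ✓ 0x1EB7F  — 2 lookups

Entries read for #1: 0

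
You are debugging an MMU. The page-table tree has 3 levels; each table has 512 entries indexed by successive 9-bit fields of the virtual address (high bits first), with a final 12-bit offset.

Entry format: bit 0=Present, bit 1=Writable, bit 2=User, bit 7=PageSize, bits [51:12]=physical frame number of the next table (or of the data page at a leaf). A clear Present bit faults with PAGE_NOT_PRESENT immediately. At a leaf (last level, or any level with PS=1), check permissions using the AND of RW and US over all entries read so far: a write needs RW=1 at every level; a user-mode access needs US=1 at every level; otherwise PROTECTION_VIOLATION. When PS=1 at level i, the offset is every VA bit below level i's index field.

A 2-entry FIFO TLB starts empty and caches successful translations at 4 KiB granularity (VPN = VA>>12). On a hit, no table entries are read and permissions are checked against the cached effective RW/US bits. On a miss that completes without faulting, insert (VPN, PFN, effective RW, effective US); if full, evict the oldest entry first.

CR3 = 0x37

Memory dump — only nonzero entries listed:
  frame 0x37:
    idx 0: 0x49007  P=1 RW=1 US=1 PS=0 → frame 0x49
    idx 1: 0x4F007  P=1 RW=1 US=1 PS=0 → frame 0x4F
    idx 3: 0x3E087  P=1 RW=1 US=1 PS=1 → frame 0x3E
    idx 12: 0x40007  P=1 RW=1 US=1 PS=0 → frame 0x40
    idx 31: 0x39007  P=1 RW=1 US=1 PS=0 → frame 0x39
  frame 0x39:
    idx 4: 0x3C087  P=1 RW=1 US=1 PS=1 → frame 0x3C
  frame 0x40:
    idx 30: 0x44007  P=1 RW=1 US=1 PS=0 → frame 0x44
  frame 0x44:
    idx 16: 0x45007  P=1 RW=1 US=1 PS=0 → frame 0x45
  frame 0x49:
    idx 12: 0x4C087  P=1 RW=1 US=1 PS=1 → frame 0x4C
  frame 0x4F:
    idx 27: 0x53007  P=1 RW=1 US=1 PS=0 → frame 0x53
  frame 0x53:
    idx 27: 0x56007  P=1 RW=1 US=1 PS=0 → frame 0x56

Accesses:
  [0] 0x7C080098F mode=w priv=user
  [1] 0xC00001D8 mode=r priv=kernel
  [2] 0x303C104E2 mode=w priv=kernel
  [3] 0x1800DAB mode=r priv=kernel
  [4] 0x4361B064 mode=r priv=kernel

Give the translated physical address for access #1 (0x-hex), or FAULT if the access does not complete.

Per-access translation:
#0 VA=0x7C080098F (w,user):
  lvl0: tbl 0x37, slot 31 ⇒ 0x39007 (P1/RW1/US1/PS0)
  lvl1: tbl 0x39, slot 4 ⇒ 0x3C087 (P1/RW1/US1/PS1)
  ✓ 0x3C98F (huge @L1)  — 2 lookups
#1 VA=0xC00001D8 (r,kernel):
  lvl0: tbl 0x37, slot 3 ⇒ 0x3E087 (P1/RW1/US1/PS1)
  ✓ 0x3E1D8 (huge @L0)  — 1 lookups
#2 VA=0x303C104E2 (w,kernel):
  lvl0: tbl 0x37, slot 12 ⇒ 0x40007 (P1/RW1/US1/PS0)
  lvl1: tbl 0x40, slot 30 ⇒ 0x44007 (P1/RW1/US1/PS0)
  lvl2: tbl 0x44, slot 16 ⇒ 0x45007 (P1/RW1/US1/PS0)
  ✓ 0x454E2  — 3 lookups
#3 VA=0x1800DAB (r,kernel):
  lvl0: tbl 0x37, slot 0 ⇒ 0x49007 (P1/RW1/US1/PS0)
  lvl1: tbl 0x49, slot 12 ⇒ 0x4C087 (P1/RW1/US1/PS1)
  ✓ 0x4CDAB (huge @L1)  — 2 lookups
#4 VA=0x4361B064 (r,kernel):
  lvl0: tbl 0x37, slot 1 ⇒ 0x4F007 (P1/RW1/US1/PS0)
  lvl1: tbl 0x4F, slot 27 ⇒ 0x53007 (P1/RW1/US1/PS0)
  lvl2: tbl 0x53, slot 27 ⇒ 0x56007 (P1/RW1/US1/PS0)
  ✓ 0x56064  — 3 lookups

Access #1 PA: 0x3E1D8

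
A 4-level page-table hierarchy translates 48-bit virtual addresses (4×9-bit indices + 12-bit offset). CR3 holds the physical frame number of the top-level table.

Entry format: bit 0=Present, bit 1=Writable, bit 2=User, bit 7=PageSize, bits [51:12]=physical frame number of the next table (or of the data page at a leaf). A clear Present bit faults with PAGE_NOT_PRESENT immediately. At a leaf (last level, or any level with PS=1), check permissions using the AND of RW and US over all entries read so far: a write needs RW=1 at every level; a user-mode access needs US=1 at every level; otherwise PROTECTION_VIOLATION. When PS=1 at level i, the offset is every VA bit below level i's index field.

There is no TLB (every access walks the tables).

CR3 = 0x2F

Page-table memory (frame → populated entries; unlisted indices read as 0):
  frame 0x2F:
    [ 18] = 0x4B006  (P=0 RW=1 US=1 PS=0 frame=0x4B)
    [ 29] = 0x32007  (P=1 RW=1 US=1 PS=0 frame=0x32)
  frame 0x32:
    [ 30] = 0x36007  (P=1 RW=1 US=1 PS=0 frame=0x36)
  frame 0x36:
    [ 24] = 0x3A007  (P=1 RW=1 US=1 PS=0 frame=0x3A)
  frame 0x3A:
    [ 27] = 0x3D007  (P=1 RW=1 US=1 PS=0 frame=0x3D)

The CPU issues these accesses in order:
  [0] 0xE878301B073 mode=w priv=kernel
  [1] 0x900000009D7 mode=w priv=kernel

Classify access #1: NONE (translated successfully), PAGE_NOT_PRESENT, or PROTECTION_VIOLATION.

Per-access translation:
#0 VA=0xE878301B073 (w,kernel):
  [0] read 0x2F idx=29: raw=0x32007 flags P=1 W=1 U=1 S=0
  [1] read 0x32 idx=30: raw=0x36007 flags P=1 W=1 U=1 S=0
  [2] read 0x36 idx=24: raw=0x3A007 flags P=1 W=1 U=1 S=0
  [3] read 0x3A idx=27: raw=0x3D007 flags P=1 W=1 U=1 S=0
  ✓ 0x3D073  — 4 lookups
#1 VA=0x900000009D7 (w,kernel):
  [0] read 0x2F idx=18: raw=0x4B006 flags P=0 W=1 U=1 S=0
  ✗ PAGE_NOT_PRESENT  [1 reads]

Access #1 fault: PAGE_NOT_PRESENT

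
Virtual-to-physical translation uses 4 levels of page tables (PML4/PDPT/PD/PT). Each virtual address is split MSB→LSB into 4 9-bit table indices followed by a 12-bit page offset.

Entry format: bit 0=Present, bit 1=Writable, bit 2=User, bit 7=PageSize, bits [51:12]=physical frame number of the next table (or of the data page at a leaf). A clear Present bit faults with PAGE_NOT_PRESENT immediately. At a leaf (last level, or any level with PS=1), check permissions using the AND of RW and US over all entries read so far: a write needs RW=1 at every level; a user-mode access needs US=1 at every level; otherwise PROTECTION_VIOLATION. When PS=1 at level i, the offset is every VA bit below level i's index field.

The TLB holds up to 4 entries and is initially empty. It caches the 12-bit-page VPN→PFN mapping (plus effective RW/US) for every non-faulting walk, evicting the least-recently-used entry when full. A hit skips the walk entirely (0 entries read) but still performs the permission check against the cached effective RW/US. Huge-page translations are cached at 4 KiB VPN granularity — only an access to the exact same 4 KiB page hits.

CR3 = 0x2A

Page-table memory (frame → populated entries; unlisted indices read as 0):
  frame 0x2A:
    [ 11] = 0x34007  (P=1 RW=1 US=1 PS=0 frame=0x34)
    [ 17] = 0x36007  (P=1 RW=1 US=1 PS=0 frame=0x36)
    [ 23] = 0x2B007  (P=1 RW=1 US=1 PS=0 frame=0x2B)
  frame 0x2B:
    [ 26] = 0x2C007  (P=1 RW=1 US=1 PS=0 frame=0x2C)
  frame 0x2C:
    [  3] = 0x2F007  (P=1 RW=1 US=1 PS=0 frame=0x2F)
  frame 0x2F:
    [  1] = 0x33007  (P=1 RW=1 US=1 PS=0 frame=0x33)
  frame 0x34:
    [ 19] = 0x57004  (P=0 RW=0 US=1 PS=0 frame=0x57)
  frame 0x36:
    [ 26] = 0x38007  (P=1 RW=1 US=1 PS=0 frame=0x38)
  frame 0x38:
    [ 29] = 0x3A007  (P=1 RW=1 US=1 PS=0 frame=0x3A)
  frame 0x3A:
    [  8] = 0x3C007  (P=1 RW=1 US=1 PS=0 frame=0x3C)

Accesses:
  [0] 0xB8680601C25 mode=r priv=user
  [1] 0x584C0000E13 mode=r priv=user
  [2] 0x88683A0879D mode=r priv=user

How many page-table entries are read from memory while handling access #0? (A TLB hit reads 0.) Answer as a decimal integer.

Per-access translation:
#0 VA=0xB8680601C25 (r,user):
  L0: frame=0x2A idx=23 entry=0x2B007 [P=1 RW=1 US=1 PS=0]
  L1: frame=0x2B idx=26 entry=0x2C007 [P=1 RW=1 US=1 PS=0]
  L2: frame=0x2C idx=3 entry=0x2F007 [P=1 RW=1 US=1 PS=0]
  L3: frame=0x2F idx=1 entry=0x33007 [P=1 RW=1 US=1 PS=0]
  → PA=0x33C25  (4 entries read)
#1 VA=0x584C0000E13 (r,user):
  L0: frame=0x2A idx=11 entry=0x34007 [P=1 RW=1 US=1 PS=0]
  L1: frame=0x34 idx=19 entry=0x57004 [P=0 RW=0 US=1 PS=0]
  ✗ PAGE_NOT_PRESENT  [2 reads]
#2 VA=0x88683A0879D (r,user):
  L0: frame=0x2A idx=17 entry=0x36007 [P=1 RW=1 US=1 PS=0]
  L1: frame=0x36 idx=26 entry=0x38007 [P=1 RW=1 US=1 PS=0]
  L2: frame=0x38 idx=29 entry=0x3A007 [P=1 RW=1 US=1 PS=0]
  L3: frame=0x3A idx=8 entry=0x3C007 [P=1 RW=1 US=1 PS=0]
  → PA=0x3C79D  (4 entries read)

Entries read for #0: 4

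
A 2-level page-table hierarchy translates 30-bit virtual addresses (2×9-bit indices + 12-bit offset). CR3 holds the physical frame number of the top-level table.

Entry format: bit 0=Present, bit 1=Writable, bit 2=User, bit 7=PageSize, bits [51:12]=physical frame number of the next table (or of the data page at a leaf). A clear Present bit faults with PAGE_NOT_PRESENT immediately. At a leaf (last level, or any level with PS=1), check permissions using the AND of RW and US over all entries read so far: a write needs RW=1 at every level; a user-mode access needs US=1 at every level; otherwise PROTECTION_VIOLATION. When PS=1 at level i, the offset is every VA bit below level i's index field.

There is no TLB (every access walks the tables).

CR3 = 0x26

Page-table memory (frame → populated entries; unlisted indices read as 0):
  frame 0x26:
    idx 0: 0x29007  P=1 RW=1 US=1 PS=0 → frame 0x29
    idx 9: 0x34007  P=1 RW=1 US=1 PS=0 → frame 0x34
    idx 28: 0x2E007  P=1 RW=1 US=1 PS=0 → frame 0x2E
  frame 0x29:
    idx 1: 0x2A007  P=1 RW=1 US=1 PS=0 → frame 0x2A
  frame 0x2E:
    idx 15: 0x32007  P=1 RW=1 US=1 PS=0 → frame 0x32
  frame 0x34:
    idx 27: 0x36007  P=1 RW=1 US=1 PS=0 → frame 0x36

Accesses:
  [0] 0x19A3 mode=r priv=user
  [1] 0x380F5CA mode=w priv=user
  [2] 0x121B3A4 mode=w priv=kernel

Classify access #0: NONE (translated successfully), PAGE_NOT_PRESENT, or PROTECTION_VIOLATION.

Per-access translation:
#0 VA=0x19A3 (r,user):
  [0] read 0x26 idx=0: raw=0x29007 flags P=1 W=1 U=1 S=0
  [1] read 0x29 idx=1: raw=0x2A007 flags P=1 W=1 U=1 S=0
  ⇒ phys 0x2A9A3  [2 reads]
#1 VA=0x380F5CA (w,user):
  [0] read 0x26 idx=28: raw=0x2E007 flags P=1 W=1 U=1 S=0
  [1] read 0x2E idx=15: raw=0x32007 flags P=1 W=1 U=1 S=0
  ⇒ phys 0x325CA  [2 reads]
#2 VA=0x121B3A4 (w,kernel):
  [0] read 0x26 idx=9: raw=0x34007 flags P=1 W=1 U=1 S=0
  [1] read 0x34 idx=27: raw=0x36007 flags P=1 W=1 U=1 S=0
  ⇒ phys 0x363A4  [2 reads]

Access #0 fault: NONE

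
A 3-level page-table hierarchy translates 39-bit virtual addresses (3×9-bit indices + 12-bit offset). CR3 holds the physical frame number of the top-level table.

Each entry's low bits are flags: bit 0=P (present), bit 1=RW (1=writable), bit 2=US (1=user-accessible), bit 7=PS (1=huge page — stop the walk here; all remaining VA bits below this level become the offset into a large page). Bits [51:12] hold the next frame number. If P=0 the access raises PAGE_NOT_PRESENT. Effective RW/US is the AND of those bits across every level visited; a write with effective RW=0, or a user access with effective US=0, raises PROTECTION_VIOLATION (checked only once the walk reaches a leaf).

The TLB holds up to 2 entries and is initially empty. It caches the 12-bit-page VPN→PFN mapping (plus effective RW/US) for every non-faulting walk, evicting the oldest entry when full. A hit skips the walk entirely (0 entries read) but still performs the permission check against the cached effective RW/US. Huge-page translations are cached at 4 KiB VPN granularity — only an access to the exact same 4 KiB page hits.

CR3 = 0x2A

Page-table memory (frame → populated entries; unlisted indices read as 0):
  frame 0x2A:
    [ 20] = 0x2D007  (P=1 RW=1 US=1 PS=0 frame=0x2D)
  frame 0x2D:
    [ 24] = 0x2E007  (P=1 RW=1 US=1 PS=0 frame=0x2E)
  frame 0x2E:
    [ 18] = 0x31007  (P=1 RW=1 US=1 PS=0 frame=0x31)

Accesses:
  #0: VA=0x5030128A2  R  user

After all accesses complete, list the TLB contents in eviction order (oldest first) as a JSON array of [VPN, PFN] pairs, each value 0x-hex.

Trace:
#0 VA=0x5030128A2 (r,user):
  L0 @0x2A[20] → 0x2D007  P=1,RW=1,US=1,PS=0
  L1 @0x2D[24] → 0x2E007  P=1,RW=1,US=1,PS=0
  L2 @0x2E[18] → 0x31007  P=1,RW=1,US=1,PS=0
  ⇒ phys 0x318A2  [3 reads]

TLB: [["0x503012", "0x31"]]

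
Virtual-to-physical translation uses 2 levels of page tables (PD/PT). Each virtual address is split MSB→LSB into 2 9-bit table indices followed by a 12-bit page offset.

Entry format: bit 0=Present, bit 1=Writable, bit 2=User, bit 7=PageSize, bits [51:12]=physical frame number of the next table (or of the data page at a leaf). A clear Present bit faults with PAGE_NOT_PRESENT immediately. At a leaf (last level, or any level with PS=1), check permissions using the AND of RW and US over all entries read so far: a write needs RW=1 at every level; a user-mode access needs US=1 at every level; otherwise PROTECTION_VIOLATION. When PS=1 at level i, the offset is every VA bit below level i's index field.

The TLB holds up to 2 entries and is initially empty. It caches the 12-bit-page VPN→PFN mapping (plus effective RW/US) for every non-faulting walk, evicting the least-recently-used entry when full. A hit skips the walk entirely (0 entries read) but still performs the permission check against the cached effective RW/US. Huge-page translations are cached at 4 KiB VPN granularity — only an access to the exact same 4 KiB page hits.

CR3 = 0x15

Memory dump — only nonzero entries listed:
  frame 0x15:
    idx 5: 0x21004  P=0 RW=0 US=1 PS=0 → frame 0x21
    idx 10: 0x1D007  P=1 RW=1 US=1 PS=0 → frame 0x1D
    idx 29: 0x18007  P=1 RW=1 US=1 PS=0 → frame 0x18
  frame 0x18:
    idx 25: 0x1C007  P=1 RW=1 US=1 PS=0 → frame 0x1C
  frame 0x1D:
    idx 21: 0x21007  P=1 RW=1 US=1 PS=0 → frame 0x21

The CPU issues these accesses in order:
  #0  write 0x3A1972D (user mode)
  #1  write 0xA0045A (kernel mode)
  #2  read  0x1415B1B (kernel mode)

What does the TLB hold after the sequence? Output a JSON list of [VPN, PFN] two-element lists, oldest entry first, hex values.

Walk each access:
#0 VA=0x3A1972D (w,user):
  L0 @0x15[29] → 0x18007  P=1,RW=1,US=1,PS=0
  L1 @0x18[25] → 0x1C007  P=1,RW=1,US=1,PS=0
  ⇒ phys 0x1C72D  [2 reads]
#1 VA=0xA0045A (w,kernel):
  L0 @0x15[5] → 0x21004  P=0,RW=0,US=1,PS=0
  → PAGE_NOT_PRESENT  (1 entries read)
#2 VA=0x1415B1B (r,kernel):
  L0 @0x15[10] → 0x1D007  P=1,RW=1,US=1,PS=0
  L1 @0x1D[21] → 0x21007  P=1,RW=1,US=1,PS=0
  ⇒ phys 0x21B1B  [2 reads]

TLB: [["0x3A19", "0x1C"], ["0x1415", "0x21"]]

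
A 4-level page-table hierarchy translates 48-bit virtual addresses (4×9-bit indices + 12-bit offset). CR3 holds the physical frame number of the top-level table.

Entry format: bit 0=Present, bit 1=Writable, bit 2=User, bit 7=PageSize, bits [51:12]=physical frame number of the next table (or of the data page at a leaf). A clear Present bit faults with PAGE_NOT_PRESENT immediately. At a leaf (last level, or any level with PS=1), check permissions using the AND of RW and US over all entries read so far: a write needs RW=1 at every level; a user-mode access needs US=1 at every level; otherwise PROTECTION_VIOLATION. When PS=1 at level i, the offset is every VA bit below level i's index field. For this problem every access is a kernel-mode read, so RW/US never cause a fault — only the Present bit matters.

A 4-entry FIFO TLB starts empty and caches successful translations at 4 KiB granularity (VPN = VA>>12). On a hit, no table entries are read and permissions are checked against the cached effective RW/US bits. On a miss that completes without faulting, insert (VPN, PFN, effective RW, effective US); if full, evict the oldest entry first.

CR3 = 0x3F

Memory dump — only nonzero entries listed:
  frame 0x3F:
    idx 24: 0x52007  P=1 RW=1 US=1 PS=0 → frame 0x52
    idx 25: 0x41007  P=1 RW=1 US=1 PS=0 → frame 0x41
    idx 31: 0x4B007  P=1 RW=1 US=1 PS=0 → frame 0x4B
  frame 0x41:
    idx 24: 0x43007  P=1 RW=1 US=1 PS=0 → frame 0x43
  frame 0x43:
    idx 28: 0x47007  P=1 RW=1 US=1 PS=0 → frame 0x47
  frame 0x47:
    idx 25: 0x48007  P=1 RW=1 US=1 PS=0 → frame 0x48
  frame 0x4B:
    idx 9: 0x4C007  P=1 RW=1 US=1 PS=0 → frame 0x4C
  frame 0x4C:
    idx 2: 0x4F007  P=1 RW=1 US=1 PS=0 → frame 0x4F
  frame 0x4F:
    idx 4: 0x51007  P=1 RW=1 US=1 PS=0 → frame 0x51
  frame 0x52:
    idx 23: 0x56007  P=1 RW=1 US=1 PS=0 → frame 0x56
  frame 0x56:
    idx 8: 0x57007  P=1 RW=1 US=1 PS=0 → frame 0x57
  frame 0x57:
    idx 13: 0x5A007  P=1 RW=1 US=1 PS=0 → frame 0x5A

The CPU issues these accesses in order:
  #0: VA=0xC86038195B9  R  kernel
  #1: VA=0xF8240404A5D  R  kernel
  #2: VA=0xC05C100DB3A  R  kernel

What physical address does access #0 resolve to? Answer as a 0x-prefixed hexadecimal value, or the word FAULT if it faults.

Per-access translation:
#0 VA=0xC86038195B9 (r,kernel):
  L0: frame=0x3F idx=25 entry=0x41007 [P=1 RW=1 US=1 PS=0]
  L1: frame=0x41 idx=24 entry=0x43007 [P=1 RW=1 US=1 PS=0]
  L2: frame=0x43 idx=28 entry=0x47007 [P=1 RW=1 US=1 PS=0]
  L3: frame=0x47 idx=25 entry=0x48007 [P=1 RW=1 US=1 PS=0]
  ✓ 0x485B9  — 4 lookups
#1 VA=0xF8240404A5D (r,kernel):
  L0: frame=0x3F idx=31 entry=0x4B007 [P=1 RW=1 US=1 PS=0]
  L1: frame=0x4B idx=9 entry=0x4C007 [P=1 RW=1 US=1 PS=0]
  L2: frame=0x4C idx=2 entry=0x4F007 [P=1 RW=1 US=1 PS=0]
  L3: frame=0x4F idx=4 entry=0x51007 [P=1 RW=1 US=1 PS=0]
  ✓ 0x51A5D  — 4 lookups
#2 VA=0xC05C100DB3A (r,kernel):
  L0: frame=0x3F idx=24 entry=0x52007 [P=1 RW=1 US=1 PS=0]
  L1: frame=0x52 idx=23 entry=0x56007 [P=1 RW=1 US=1 PS=0]
  L2: frame=0x56 idx=8 entry=0x57007 [P=1 RW=1 US=1 PS=0]
  L3: frame=0x57 idx=13 entry=0x5A007 [P=1 RW=1 US=1 PS=0]
  ✓ 0x5AB3A  — 4 lookups

Access #0 PA: 0x485B9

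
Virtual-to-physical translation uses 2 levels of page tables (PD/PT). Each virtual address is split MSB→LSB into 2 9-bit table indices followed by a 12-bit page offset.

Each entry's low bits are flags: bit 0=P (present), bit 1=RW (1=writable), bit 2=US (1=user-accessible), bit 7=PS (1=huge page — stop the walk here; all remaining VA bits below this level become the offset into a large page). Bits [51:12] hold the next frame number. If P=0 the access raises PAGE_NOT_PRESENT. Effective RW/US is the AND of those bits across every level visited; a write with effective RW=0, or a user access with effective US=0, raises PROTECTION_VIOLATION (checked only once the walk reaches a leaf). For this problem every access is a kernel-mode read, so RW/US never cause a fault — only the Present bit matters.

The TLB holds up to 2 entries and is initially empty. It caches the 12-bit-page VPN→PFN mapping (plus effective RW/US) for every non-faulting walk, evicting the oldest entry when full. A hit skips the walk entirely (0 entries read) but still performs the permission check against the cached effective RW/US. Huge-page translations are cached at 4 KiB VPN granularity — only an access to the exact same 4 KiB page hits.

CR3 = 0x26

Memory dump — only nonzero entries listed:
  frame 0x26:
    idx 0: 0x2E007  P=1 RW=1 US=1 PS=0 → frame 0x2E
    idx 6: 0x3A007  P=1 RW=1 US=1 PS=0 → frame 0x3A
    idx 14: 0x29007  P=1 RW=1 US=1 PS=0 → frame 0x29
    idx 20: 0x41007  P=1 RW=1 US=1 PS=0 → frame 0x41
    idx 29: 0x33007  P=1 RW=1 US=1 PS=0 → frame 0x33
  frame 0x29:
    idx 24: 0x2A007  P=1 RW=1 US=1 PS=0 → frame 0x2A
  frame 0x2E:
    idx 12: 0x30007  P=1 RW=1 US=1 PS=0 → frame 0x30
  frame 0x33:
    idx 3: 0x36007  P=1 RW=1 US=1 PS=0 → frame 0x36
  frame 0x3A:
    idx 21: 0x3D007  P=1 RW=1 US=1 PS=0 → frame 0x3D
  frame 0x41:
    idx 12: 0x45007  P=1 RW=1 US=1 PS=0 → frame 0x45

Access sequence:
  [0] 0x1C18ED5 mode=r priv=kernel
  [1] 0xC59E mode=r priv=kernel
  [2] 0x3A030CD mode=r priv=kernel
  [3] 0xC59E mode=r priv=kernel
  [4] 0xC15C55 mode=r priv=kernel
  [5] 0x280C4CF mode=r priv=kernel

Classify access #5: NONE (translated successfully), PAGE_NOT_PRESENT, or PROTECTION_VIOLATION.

Per-access translation:
#0 VA=0x1C18ED5 (r,kernel):
  L0 @0x26[14] → 0x29007  P=1,RW=1,US=1,PS=0
  L1 @0x29[24] → 0x2A007  P=1,RW=1,US=1,PS=0
  ✓ 0x2AED5  — 2 lookups
#1 VA=0xC59E (r,kernel):
  L0 @0x26[0] → 0x2E007  P=1,RW=1,US=1,PS=0
  L1 @0x2E[12] → 0x30007  P=1,RW=1,US=1,PS=0
  ✓ 0x3059E  — 2 lookups
#2 VA=0x3A030CD (r,kernel):
  L0 @0x26[29] → 0x33007  P=1,RW=1,US=1,PS=0
  L1 @0x33[3] → 0x36007  P=1,RW=1,US=1,PS=0
  ✓ 0x360CD  — 2 lookups
#3 VA=0xC59E (r,kernel):
  TLB hit vpn=0xC → PA=0x3059E
#4 VA=0xC15C55 (r,kernel):
  L0 @0x26[6] → 0x3A007  P=1,RW=1,US=1,PS=0
  L1 @0x3A[21] → 0x3D007  P=1,RW=1,US=1,PS=0
  ✓ 0x3DC55  — 2 lookups
#5 VA=0x280C4CF (r,kernel):
  L0 @0x26[20] → 0x41007  P=1,RW=1,US=1,PS=0
  L1 @0x41[12] → 0x45007  P=1,RW=1,US=1,PS=0
  ✓ 0x454CF  — 2 lookups

Access #5 fault: NONE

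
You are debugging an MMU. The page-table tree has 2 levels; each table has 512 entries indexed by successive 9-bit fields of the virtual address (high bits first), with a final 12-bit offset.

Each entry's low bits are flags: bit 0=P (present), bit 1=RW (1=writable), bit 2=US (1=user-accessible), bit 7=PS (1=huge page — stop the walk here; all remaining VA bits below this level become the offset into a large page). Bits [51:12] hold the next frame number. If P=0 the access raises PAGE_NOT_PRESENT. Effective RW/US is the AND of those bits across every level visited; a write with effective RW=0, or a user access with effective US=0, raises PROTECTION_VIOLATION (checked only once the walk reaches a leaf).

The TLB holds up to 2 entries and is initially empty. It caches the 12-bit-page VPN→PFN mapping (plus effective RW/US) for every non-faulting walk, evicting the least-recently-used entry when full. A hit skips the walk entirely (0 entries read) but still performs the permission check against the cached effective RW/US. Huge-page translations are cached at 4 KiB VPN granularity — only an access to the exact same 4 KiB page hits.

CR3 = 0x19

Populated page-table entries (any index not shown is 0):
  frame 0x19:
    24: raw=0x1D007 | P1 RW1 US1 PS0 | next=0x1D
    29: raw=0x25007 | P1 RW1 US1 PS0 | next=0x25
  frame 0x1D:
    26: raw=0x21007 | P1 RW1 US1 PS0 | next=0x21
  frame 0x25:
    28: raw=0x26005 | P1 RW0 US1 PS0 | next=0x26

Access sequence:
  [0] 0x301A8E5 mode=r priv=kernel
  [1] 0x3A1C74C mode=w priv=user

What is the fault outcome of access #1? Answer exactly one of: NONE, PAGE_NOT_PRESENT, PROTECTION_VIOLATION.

Per-access translation:
#0 VA=0x301A8E5 (r,kernel):
  [0] read 0x19 idx=24: raw=0x1D007 flags P=1 W=1 U=1 S=0
  [1] read 0x1D idx=26: raw=0x21007 flags P=1 W=1 U=1 S=0
  ⇒ phys 0x218E5  [2 reads]
#1 VA=0x3A1C74C (w,user):
  [0] read 0x19 idx=29: raw=0x25007 flags P=1 W=1 U=1 S=0
  [1] read 0x25 idx=28: raw=0x26005 flags P=1 W=0 U=1 S=0
  ⇒ fault: PROTECTION_VIOLATION  — 2 lookups

Access #1 fault: PROTECTION_VIOLATION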